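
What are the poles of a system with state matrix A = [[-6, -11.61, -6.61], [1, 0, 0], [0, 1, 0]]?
Eigenvalues solve det(λI - A) = 0.
Characteristic polynomial: λ^3 + 6*λ^2 + 11.61*λ + 6.61 = 0.
Factor: (λ + 1)(λ^2 + 5*λ + 6.61) = 0.
Roots: -1, -2.5 + 0.6j, -2.5 - 0.6j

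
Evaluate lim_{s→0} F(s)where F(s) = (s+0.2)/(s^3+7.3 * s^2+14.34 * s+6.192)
DC gain = F(0) = num(0)/den(0) = 0.2/6.192 = 0.0323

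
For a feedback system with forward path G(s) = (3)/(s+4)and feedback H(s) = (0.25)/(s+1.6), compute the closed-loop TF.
Closed-loop T = G/(1+GH).
Numerator: G_num * H_den = 3*s + 4.8.
Denominator: G_den * H_den + G_num * H_num = (s^2 + 5.6*s + 6.4) + (0.75) = s^2 + 5.6*s + 7.15.
T(s) = (3*s + 4.8)/(s^2 + 5.6*s + 7.15)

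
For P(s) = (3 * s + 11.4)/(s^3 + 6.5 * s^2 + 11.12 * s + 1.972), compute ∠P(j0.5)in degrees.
Substitute s = j*0.5: P(j0.5) = 0.408242 - 2.07145j.
∠P(j0.5) = atan2(Im, Re) = atan2(-2.07145, 0.408242) = -78.85°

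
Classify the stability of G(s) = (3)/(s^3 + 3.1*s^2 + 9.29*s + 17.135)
Denominator: s^3 + 3.1*s^2 + 9.29*s + 17.135 = (s + 2.3)(s^2 + 0.8*s + 7.45). Poles: -0.4 + 2.7j, -0.4 - 2.7j, -2.3. Stable (all poles in LHP)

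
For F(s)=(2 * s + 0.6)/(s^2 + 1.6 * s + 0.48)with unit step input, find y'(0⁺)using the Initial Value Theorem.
IVT: y'(0⁺) = lim_{s→∞} s²·Y(s) = lim_{s→∞} s·F(s).
deg(num) = 1, deg(den) = 2, relative degree = 1, so s·F(s) → (leading num)/(leading den) = 2/1 = 2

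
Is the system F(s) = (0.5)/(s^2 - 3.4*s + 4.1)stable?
Denominator: s^2 - 3.4*s + 4.1. Poles: 1.7 + 1.1j, 1.7 - 1.1j. All Re(p)<0: No (unstable)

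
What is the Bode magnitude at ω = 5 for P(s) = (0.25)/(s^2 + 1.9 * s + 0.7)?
Substitute s = j*5: P(j5) = -0.00892411 - 0.00348885j.
|P(j5)| = sqrt(Re² + Im²) = 0.009582.
20*log₁₀(0.009582) = -40.37 dB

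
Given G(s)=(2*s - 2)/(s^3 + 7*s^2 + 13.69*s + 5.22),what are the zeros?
Set numerator = 0: 2*s - 2 = 0 → Zeros: 1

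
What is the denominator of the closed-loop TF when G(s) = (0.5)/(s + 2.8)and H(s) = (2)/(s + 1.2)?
Characteristic poly = G_den * H_den + G_num * H_num = (s^2 + 4*s + 3.36) + (1) = s^2 + 4*s + 4.36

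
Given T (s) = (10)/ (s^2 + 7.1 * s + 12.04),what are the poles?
Set denominator = 0: s^2 + 7.1*s + 12.04 = (s + 4.3)(s + 2.8) = 0 → Poles: -2.8, -4.3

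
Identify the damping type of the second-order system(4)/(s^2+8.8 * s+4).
Standard form: ωn²/(s²+2ζωn·s+ωn²) gives ωn=2, ζ=2.2.
Overdamped (ζ = 2.2 > 1)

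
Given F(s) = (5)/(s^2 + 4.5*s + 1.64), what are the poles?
Set denominator = 0: s^2 + 4.5*s + 1.64 = (s + 4.1)(s + 0.4) = 0 → Poles: -0.4, -4.1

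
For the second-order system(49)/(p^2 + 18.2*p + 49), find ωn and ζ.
Standard form: ωn²/(p²+2ζωn·p+ωn²).
const=49=ωn² → ωn=7, p coeff=18.2=2ζωn → ζ=1.3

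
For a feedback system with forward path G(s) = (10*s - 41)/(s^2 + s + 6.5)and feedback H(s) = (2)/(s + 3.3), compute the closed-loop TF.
Closed-loop T = G/(1+GH).
Numerator: G_num * H_den = 10*s^2 - 8*s - 135.3.
Denominator: G_den * H_den + G_num * H_num = (s^3 + 4.3*s^2 + 9.8*s + 21.45) + (20*s - 82) = s^3 + 4.3*s^2 + 29.8*s - 60.55.
T(s) = (10*s^2 - 8*s - 135.3)/(s^3 + 4.3*s^2 + 29.8*s - 60.55)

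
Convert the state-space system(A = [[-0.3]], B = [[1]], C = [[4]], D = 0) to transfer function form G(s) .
G(s) = C(sI - A)⁻¹B + D.
Characteristic polynomial det(sI - A) = s + 0.3.
Numerator from C·adj(sI-A)·B + D·det(sI-A) = 4.
G(s) = (4)/(s + 0.3)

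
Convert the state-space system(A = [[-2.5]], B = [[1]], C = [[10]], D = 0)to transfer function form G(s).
G(s) = C(sI - A)⁻¹B + D.
Characteristic polynomial det(sI - A) = s + 2.5.
Numerator from C·adj(sI-A)·B + D·det(sI-A) = 10.
G(s) = (10)/(s + 2.5)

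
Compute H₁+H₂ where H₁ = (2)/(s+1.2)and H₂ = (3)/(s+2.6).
Parallel: H = H₁ + H₂ = (n₁·d₂ + n₂·d₁)/(d₁·d₂).
n₁·d₂ = 2*s + 5.2. n₂·d₁ = 3*s + 3.6. Sum = 5*s + 8.8. d₁·d₂ = s^2 + 3.8*s + 3.12.
H(s) = (5*s + 8.8)/(s^2 + 3.8*s + 3.12)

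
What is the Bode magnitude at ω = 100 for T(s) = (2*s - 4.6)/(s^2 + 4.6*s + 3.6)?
Substitute s = j*100: T(j100) = 0.00137791 - 0.0199438j.
|T(j100)| = sqrt(Re² + Im²) = 0.01999.
20*log₁₀(0.01999) = -33.98 dB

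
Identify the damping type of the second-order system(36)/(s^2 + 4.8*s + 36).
Standard form: ωn²/(s²+2ζωn·s+ωn²) gives ωn=6, ζ=0.4.
Underdamped (ζ = 0.4 < 1)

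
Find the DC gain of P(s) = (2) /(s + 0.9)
DC gain = P(0) = num(0)/den(0) = 2/0.9 = 2.222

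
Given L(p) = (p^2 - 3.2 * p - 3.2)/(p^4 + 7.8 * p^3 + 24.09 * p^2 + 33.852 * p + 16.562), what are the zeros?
Set numerator = 0: p^2 - 3.2*p - 3.2 = (p - 4)(p + 0.8) = 0 → Zeros: -0.8, 4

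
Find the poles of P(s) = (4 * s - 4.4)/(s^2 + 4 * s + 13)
Set denominator = 0: s^2 + 4*s + 13 = 0 → Poles: -2 + 3j, -2 - 3j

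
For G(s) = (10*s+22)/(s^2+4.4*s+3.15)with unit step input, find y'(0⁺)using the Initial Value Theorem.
IVT: y'(0⁺) = lim_{s→∞} s²·Y(s) = lim_{s→∞} s·G(s).
deg(num) = 1, deg(den) = 2, relative degree = 1, so s·G(s) → (leading num)/(leading den) = 10/1 = 10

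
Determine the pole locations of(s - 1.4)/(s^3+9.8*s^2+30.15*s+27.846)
Set denominator = 0: s^3 + 9.8*s^2 + 30.15*s + 27.846 = (s + 4.2)(s + 1.7)(s + 3.9) = 0 → Poles: -1.7, -3.9, -4.2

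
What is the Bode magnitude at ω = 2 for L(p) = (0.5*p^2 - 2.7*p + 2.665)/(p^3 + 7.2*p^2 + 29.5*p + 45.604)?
Substitute p = j*2: L(j2) = -0.0916375 - 0.0432329j.
|L(j2)| = sqrt(Re² + Im²) = 0.1013.
20*log₁₀(0.1013) = -19.89 dB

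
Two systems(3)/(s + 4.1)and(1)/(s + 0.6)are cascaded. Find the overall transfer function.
Series: H = H₁ · H₂ = (n₁·n₂)/(d₁·d₂).
Num: n₁·n₂ = 3. Den: d₁·d₂ = s^2 + 4.7*s + 2.46.
H(s) = (3)/(s^2 + 4.7*s + 2.46)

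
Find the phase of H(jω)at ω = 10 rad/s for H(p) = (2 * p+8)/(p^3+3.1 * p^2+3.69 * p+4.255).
Substitute p = j*10: H(j10) = -0.0212606 + 0.00155714j.
∠H(j10) = atan2(Im, Re) = atan2(0.00155714, -0.0212606) = 175.81° (principal value).
Summing the individual angle contributions Σ∠(j10 − zᵢ) − Σ∠(j10 − pₖ) over the 1 zero(s) and 3 pole(s), each followed continuously from ω = 0 (DC phase referenced to (−180°, 180°]), gives -184.19°, i.e. the principal value - 360°. Continuous Bode phase = -184.19°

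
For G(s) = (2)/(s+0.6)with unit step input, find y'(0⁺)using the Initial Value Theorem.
IVT: y'(0⁺) = lim_{s→∞} s²·Y(s) = lim_{s→∞} s·G(s).
deg(num) = 0, deg(den) = 1, relative degree = 1, so s·G(s) → (leading num)/(leading den) = 2/1 = 2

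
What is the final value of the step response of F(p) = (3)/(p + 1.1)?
FVT: lim_{t→∞} y(t) = lim_{p→0} p*Y(p) where Y(p) = F(p)/p.
= lim_{p→0} F(p) = F(0) = num(0)/den(0) = 3/1.1 = 2.727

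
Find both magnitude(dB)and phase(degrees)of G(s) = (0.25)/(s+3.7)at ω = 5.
Substitute s = j*5: G(j5) = 0.023908 - 0.0323081j.
|G| = 20*log₁₀(sqrt(Re²+Im²)) = -27.92 dB.
∠G = atan2(Im, Re) = -53.50°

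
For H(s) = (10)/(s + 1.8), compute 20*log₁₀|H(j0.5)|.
Substitute s = j*0.5: H(j0.5) = 5.15759 - 1.43266j.
|H(j0.5)| = sqrt(Re² + Im²) = 5.353.
20*log₁₀(5.353) = 14.57 dB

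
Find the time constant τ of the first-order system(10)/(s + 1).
First-order system: τ = -1/pole. Pole = -1. τ = -1/(-1) = 1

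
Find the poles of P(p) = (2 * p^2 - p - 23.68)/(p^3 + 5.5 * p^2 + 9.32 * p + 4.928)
Set denominator = 0: p^3 + 5.5*p^2 + 9.32*p + 4.928 = (p + 2.8)(p + 1.6)(p + 1.1) = 0 → Poles: -1.1, -1.6, -2.8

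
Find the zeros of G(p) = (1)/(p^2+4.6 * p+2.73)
Numerator is a nonzero constant (1) → Zeros: none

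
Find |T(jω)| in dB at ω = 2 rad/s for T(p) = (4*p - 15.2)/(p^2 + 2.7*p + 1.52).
Substitute p = j*2: T(j2) = 2.291 + 1.76265j.
|T(j2)| = sqrt(Re² + Im²) = 2.891.
20*log₁₀(2.891) = 9.22 dB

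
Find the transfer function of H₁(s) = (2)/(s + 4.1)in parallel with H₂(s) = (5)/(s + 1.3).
Parallel: H = H₁ + H₂ = (n₁·d₂ + n₂·d₁)/(d₁·d₂).
n₁·d₂ = 2*s + 2.6. n₂·d₁ = 5*s + 20.5. Sum = 7*s + 23.1. d₁·d₂ = s^2 + 5.4*s + 5.33.
H(s) = (7*s + 23.1)/(s^2 + 5.4*s + 5.33)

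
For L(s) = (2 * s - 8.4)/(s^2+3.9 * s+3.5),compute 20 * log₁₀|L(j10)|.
Substitute s = j*10: L(j10) = 0.146826 - 0.147915j.
|L(j10)| = sqrt(Re² + Im²) = 0.2084.
20*log₁₀(0.2084) = -13.62 dB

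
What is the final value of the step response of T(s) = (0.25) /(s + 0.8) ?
FVT: lim_{t→∞} y(t) = lim_{s→0} s*Y(s) where Y(s) = T(s)/s.
= lim_{s→0} T(s) = T(0) = num(0)/den(0) = 0.25/0.8 = 0.3125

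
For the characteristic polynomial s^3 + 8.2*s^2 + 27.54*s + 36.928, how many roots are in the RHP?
s^3 + 8.2*s^2 + 27.54*s + 36.928 = (s + 3.2)(s^2 + 5*s + 11.54). Poles: -2.5 + 2.3j, -2.5 - 2.3j, -3.2. RHP poles (Re>0): 0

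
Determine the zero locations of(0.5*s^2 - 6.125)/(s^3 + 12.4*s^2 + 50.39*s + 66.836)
Set numerator = 0: 0.5*s^2 - 6.125 = 0.5*(s - 3.5)(s + 3.5) = 0 → Zeros: -3.5, 3.5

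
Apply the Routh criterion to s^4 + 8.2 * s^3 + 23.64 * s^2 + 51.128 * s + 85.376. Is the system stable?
Routh array:
s^4: [1, 23.64, 85.376]; s^3: [8.2, 51.128]; s^2: [17.4049, 85.376]; s^1: [10.9046]; s^0: [85.376]
First column: [1, 8.2, 17.4049, 10.9046, 85.376]. Sign changes = 0.
Yes, stable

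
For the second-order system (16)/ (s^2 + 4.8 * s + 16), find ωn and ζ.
Standard form: ωn²/(s²+2ζωn·s+ωn²).
const=16=ωn² → ωn=4, s coeff=4.8=2ζωn → ζ=0.6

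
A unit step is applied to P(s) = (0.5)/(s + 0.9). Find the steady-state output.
FVT: lim_{t→∞} y(t) = lim_{s→0} s*Y(s) where Y(s) = P(s)/s.
= lim_{s→0} P(s) = P(0) = num(0)/den(0) = 0.5/0.9 = 0.5556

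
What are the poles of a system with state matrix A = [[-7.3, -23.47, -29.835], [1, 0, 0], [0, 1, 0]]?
Eigenvalues solve det(λI - A) = 0.
Characteristic polynomial: λ^3 + 7.3*λ^2 + 23.47*λ + 29.835 = 0.
Factor: (λ + 2.7)(λ^2 + 4.6*λ + 11.05) = 0.
Roots: -2.3 + 2.4j, -2.3 - 2.4j, -2.7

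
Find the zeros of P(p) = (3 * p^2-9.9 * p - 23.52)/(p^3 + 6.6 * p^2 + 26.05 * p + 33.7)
Set numerator = 0: 3*p^2 - 9.9*p - 23.52 = 3*(p - 4.9)(p + 1.6) = 0 → Zeros: -1.6, 4.9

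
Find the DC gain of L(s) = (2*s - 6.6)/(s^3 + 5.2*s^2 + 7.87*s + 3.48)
DC gain = L(0) = num(0)/den(0) = -6.6/3.48 = -1.897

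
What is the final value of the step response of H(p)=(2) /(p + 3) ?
FVT: lim_{t→∞} y(t) = lim_{p→0} p*Y(p) where Y(p) = H(p)/p.
= lim_{p→0} H(p) = H(0) = num(0)/den(0) = 2/3 = 0.6667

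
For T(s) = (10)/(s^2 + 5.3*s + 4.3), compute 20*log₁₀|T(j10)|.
Substitute s = j*10: T(j10) = -0.0799666 - 0.0442866j.
|T(j10)| = sqrt(Re² + Im²) = 0.09141.
20*log₁₀(0.09141) = -20.78 dB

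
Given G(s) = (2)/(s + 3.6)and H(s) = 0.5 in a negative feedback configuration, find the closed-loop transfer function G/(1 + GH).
Closed-loop T = G/(1+GH).
Numerator: G_num * H_den = 2.
Denominator: G_den * H_den + G_num * H_num = (s + 3.6) + (1) = s + 4.6.
T(s) = (2)/(s + 4.6)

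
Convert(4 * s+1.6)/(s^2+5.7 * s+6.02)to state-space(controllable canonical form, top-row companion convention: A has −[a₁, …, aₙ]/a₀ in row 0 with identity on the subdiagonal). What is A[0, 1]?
Reachable canonical form for den = s^2 + 5.7*s + 6.02: top row of A = -[a₁,a₂,...,aₙ]/a₀, ones on the subdiagonal, zeros elsewhere.
A = [[-5.7, -6.02], [1, 0]].
A[0,1] = -6.02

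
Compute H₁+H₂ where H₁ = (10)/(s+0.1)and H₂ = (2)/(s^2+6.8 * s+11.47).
Parallel: H = H₁ + H₂ = (n₁·d₂ + n₂·d₁)/(d₁·d₂).
n₁·d₂ = 10*s^2 + 68*s + 114.7. n₂·d₁ = 2*s + 0.2. Sum = 10*s^2 + 70*s + 114.9. d₁·d₂ = s^3 + 6.9*s^2 + 12.15*s + 1.147.
H(s) = (10*s^2 + 70*s + 114.9)/(s^3 + 6.9*s^2 + 12.15*s + 1.147)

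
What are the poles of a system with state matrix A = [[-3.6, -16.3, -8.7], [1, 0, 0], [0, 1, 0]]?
Eigenvalues solve det(λI - A) = 0.
Characteristic polynomial: λ^3 + 3.6*λ^2 + 16.3*λ + 8.7 = 0.
Factor: (λ + 0.6)(λ^2 + 3*λ + 14.5) = 0.
Roots: -0.6, -1.5 + 3.5j, -1.5 - 3.5j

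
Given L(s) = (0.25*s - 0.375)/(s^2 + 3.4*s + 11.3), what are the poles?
Set denominator = 0: s^2 + 3.4*s + 11.3 = 0 → Poles: -1.7 + 2.9j, -1.7 - 2.9j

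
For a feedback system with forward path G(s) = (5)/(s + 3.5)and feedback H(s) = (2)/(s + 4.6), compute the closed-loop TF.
Closed-loop T = G/(1+GH).
Numerator: G_num * H_den = 5*s + 23.
Denominator: G_den * H_den + G_num * H_num = (s^2 + 8.1*s + 16.1) + (10) = s^2 + 8.1*s + 26.1.
T(s) = (5*s + 23)/(s^2 + 8.1*s + 26.1)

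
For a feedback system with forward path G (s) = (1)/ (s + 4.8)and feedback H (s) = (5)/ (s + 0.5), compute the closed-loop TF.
Closed-loop T = G/(1+GH).
Numerator: G_num * H_den = s + 0.5.
Denominator: G_den * H_den + G_num * H_num = (s^2 + 5.3*s + 2.4) + (5) = s^2 + 5.3*s + 7.4.
T(s) = (s + 0.5)/(s^2 + 5.3*s + 7.4)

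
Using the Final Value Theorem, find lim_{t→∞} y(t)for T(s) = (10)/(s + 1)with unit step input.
FVT: lim_{t→∞} y(t) = lim_{s→0} s*Y(s) where Y(s) = T(s)/s.
= lim_{s→0} T(s) = T(0) = num(0)/den(0) = 10/1 = 10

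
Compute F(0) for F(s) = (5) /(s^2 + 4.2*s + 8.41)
DC gain = F(0) = num(0)/den(0) = 5/8.41 = 0.5945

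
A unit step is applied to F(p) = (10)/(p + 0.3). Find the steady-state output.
FVT: lim_{t→∞} y(t) = lim_{p→0} p*Y(p) where Y(p) = F(p)/p.
= lim_{p→0} F(p) = F(0) = num(0)/den(0) = 10/0.3 = 33.33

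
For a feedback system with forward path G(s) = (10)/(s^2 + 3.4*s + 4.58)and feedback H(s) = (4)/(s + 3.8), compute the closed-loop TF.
Closed-loop T = G/(1+GH).
Numerator: G_num * H_den = 10*s + 38.
Denominator: G_den * H_den + G_num * H_num = (s^3 + 7.2*s^2 + 17.5*s + 17.404) + (40) = s^3 + 7.2*s^2 + 17.5*s + 57.404.
T(s) = (10*s + 38)/(s^3 + 7.2*s^2 + 17.5*s + 57.404)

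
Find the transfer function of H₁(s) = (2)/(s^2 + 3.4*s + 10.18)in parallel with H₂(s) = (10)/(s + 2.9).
Parallel: H = H₁ + H₂ = (n₁·d₂ + n₂·d₁)/(d₁·d₂).
n₁·d₂ = 2*s + 5.8. n₂·d₁ = 10*s^2 + 34*s + 101.8. Sum = 10*s^2 + 36*s + 107.6. d₁·d₂ = s^3 + 6.3*s^2 + 20.04*s + 29.522.
H(s) = (10*s^2 + 36*s + 107.6)/(s^3 + 6.3*s^2 + 20.04*s + 29.522)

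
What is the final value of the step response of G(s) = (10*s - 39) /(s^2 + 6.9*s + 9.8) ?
FVT: lim_{t→∞} y(t) = lim_{s→0} s*Y(s) where Y(s) = G(s)/s.
= lim_{s→0} G(s) = G(0) = num(0)/den(0) = -39/9.8 = -3.98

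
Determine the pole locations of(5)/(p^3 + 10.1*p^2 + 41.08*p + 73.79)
Set denominator = 0: p^3 + 10.1*p^2 + 41.08*p + 73.79 = (p + 4.7)(p^2 + 5.4*p + 15.7) = 0 → Poles: -2.7 + 2.9j, -2.7 - 2.9j, -4.7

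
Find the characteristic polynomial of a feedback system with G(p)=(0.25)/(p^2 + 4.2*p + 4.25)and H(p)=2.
Characteristic poly = G_den * H_den + G_num * H_num = (p^2 + 4.2*p + 4.25) + (0.5) = p^2 + 4.2*p + 4.75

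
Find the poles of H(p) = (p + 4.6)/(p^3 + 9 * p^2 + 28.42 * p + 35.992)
Set denominator = 0: p^3 + 9*p^2 + 28.42*p + 35.992 = (p + 4.4)(p^2 + 4.6*p + 8.18) = 0 → Poles: -2.3 + 1.7j, -2.3 - 1.7j, -4.4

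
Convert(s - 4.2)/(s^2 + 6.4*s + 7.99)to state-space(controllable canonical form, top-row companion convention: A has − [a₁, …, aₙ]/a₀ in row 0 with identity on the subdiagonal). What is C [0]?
Reachable canonical form: C = numerator coefficients (right-aligned, zero-padded to length n).
num = s - 4.2, C = [[1, -4.2]].
C[0] = 1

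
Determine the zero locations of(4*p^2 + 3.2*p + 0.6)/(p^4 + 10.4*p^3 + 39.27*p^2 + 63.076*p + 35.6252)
Set numerator = 0: 4*p^2 + 3.2*p + 0.6 = 4*(p + 0.3)(p + 0.5) = 0 → Zeros: -0.3, -0.5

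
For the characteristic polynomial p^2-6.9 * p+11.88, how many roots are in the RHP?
p^2 - 6.9*p + 11.88 = (p - 3.3)(p - 3.6). Poles: 3.3, 3.6. RHP poles (Re>0): 2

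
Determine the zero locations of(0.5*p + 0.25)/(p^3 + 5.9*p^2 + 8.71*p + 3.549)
Set numerator = 0: 0.5*p + 0.25 = 0 → Zeros: -0.5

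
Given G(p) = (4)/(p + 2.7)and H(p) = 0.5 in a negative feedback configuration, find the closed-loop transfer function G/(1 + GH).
Closed-loop T = G/(1+GH).
Numerator: G_num * H_den = 4.
Denominator: G_den * H_den + G_num * H_num = (p + 2.7) + (2) = p + 4.7.
T(p) = (4)/(p + 4.7)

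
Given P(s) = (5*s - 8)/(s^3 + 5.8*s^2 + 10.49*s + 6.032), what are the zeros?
Set numerator = 0: 5*s - 8 = 0 → Zeros: 1.6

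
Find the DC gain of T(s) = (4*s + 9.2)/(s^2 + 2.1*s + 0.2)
DC gain = T(0) = num(0)/den(0) = 9.2/0.2 = 46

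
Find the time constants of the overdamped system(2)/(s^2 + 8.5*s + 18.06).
Overdamped: real poles at -4.2, -4.3. τ = -1/pole → τ₁ = 0.2381, τ₂ = 0.2326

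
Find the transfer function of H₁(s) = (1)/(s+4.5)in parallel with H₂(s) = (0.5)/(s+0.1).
Parallel: H = H₁ + H₂ = (n₁·d₂ + n₂·d₁)/(d₁·d₂).
n₁·d₂ = s + 0.1. n₂·d₁ = 0.5*s + 2.25. Sum = 1.5*s + 2.35. d₁·d₂ = s^2 + 4.6*s + 0.45.
H(s) = (1.5*s + 2.35)/(s^2 + 4.6*s + 0.45)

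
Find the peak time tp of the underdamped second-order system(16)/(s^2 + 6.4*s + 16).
Standard form: ωn²/(s²+2ζωn·s+ωn²) → ωn = 4, ζ = 0.8.
ωd = ωn·√(1-ζ²) = 4·√(1-0.8²) = 2.4.
tp = π/ωd = π/2.4 = 1.309 s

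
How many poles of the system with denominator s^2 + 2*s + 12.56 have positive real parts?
Poles: -1 + 3.4j, -1 - 3.4j. RHP poles (Re>0): 0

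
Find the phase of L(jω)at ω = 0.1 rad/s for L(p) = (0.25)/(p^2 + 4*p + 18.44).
Substitute p = j*0.1: L(j0.1) = 0.0135585 - 0.000294269j.
∠L(j0.1) = atan2(Im, Re) = atan2(-0.000294269, 0.0135585) = -1.24°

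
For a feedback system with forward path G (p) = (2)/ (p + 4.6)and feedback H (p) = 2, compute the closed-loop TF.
Closed-loop T = G/(1+GH).
Numerator: G_num * H_den = 2.
Denominator: G_den * H_den + G_num * H_num = (p + 4.6) + (4) = p + 8.6.
T(p) = (2)/(p + 8.6)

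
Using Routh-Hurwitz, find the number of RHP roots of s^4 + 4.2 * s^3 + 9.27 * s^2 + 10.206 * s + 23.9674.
Routh array:
s^4: [1, 9.27, 23.9674]; s^3: [4.2, 10.206]; s^2: [6.84, 23.9674]; s^1: [-4.51082]; s^0: [23.9674]
First column: [1, 4.2, 6.84, -4.51082, 23.9674]. Sign changes = RHP roots = 2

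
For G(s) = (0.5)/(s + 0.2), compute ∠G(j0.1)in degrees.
Substitute s = j*0.1: G(j0.1) = 2 - 1j.
∠G(j0.1) = atan2(Im, Re) = atan2(-1, 2) = -26.57°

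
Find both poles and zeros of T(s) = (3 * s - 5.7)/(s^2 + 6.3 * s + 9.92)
Set denominator = 0: s^2 + 6.3*s + 9.92 = (s + 3.1)(s + 3.2) = 0 → Poles: -3.1, -3.2
Set numerator = 0: 3*s - 5.7 = 0 → Zeros: 1.9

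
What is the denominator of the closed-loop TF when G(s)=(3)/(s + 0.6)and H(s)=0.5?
Characteristic poly = G_den * H_den + G_num * H_num = (s + 0.6) + (1.5) = s + 2.1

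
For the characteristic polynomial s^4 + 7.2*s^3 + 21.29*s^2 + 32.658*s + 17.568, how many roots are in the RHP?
s^4 + 7.2*s^3 + 21.29*s^2 + 32.658*s + 17.568 = (s + 3.2)(s + 1)(s^2 + 3*s + 5.49). Poles: -1, -1.5 + 1.8j, -1.5 - 1.8j, -3.2. RHP poles (Re>0): 0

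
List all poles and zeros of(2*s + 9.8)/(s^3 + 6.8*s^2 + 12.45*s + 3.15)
Set denominator = 0: s^3 + 6.8*s^2 + 12.45*s + 3.15 = (s + 3.5)(s + 3)(s + 0.3) = 0 → Poles: -0.3, -3, -3.5
Set numerator = 0: 2*s + 9.8 = 0 → Zeros: -4.9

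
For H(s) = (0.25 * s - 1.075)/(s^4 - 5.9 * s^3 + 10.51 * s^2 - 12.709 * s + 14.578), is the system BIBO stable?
Denominator: s^4 - 5.9*s^3 + 10.51*s^2 - 12.709*s + 14.578 = (s - 3.7)(s - 2)(s^2 - 0.2*s + 1.97). Poles: 0.1 + 1.4j, 0.1 - 1.4j, 2, 3.7. All Re(p)<0: No (unstable)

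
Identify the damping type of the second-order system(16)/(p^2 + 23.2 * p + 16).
Standard form: ωn²/(p²+2ζωn·p+ωn²) gives ωn=4, ζ=2.9.
Overdamped (ζ = 2.9 > 1)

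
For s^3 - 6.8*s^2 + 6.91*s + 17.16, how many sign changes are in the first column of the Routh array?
Routh array:
s^3: [1, 6.91]; s^2: [-6.8, 17.16]; s^1: [9.43353]; s^0: [17.16]
First column: [1, -6.8, 9.43353, 17.16]. Sign changes = 2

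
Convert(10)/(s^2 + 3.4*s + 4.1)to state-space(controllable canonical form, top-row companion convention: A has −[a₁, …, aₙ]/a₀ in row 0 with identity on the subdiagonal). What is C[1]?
Reachable canonical form: C = numerator coefficients (right-aligned, zero-padded to length n).
num = 10, C = [[0, 10]].
C[1] = 10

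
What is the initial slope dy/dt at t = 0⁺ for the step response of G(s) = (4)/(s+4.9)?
IVT: y'(0⁺) = lim_{s→∞} s²·Y(s) = lim_{s→∞} s·G(s).
deg(num) = 0, deg(den) = 1, relative degree = 1, so s·G(s) → (leading num)/(leading den) = 4/1 = 4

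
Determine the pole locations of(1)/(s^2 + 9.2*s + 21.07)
Set denominator = 0: s^2 + 9.2*s + 21.07 = (s + 4.3)(s + 4.9) = 0 → Poles: -4.3, -4.9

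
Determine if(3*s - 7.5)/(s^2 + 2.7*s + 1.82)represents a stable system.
Denominator: s^2 + 2.7*s + 1.82 = (s + 1.4)(s + 1.3). Poles: -1.3, -1.4. All Re(p)<0: Yes (stable)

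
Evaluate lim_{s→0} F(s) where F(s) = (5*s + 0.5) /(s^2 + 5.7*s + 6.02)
DC gain = F(0) = num(0)/den(0) = 0.5/6.02 = 0.08306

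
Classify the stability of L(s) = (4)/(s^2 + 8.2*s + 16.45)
Denominator: s^2 + 8.2*s + 16.45 = (s + 3.5)(s + 4.7). Poles: -3.5, -4.7. Stable (all poles in LHP)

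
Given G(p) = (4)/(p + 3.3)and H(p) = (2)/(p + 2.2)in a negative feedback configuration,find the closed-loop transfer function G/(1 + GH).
Closed-loop T = G/(1+GH).
Numerator: G_num * H_den = 4*p + 8.8.
Denominator: G_den * H_den + G_num * H_num = (p^2 + 5.5*p + 7.26) + (8) = p^2 + 5.5*p + 15.26.
T(p) = (4*p + 8.8)/(p^2 + 5.5*p + 15.26)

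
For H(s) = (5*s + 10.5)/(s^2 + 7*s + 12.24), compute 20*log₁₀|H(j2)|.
Substitute s = j*2: H(j2) = 0.858363 - 0.244792j.
|H(j2)| = sqrt(Re² + Im²) = 0.8926.
20*log₁₀(0.8926) = -0.99 dB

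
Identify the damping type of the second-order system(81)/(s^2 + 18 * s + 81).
Standard form: ωn²/(s²+2ζωn·s+ωn²) gives ωn=9, ζ=1.
Critically damped (ζ = 1)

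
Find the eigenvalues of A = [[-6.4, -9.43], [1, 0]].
Eigenvalues solve det(λI - A) = 0.
Characteristic polynomial: λ^2 + 6.4*λ + 9.43 = 0.
Factor: (λ + 2.3)(λ + 4.1) = 0.
Roots: -2.3, -4.1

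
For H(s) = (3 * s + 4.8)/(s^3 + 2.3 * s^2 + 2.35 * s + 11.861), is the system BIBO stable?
Denominator: s^3 + 2.3*s^2 + 2.35*s + 11.861 = (s + 2.9)(s^2 - 0.6*s + 4.09). Poles: -2.9, 0.3 + 2j, 0.3 - 2j. All Re(p)<0: No (unstable)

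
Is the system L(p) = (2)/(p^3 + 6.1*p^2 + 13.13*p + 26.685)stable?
Denominator: p^3 + 6.1*p^2 + 13.13*p + 26.685 = (p + 4.5)(p^2 + 1.6*p + 5.93). Poles: -0.8 + 2.3j, -0.8 - 2.3j, -4.5. All Re(p)<0: Yes (stable)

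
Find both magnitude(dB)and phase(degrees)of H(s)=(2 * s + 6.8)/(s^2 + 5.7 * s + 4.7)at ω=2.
Substitute s = j*2: H(j2) = 0.386048 - 0.572787j.
|H| = 20*log₁₀(sqrt(Re²+Im²)) = -3.21 dB.
∠H = atan2(Im, Re) = -56.02°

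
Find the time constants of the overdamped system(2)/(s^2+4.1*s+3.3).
Overdamped: real poles at -1.1, -3. τ = -1/pole → τ₁ = 0.9091, τ₂ = 0.3333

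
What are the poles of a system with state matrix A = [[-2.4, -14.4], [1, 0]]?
Eigenvalues solve det(λI - A) = 0.
Characteristic polynomial: λ^2 + 2.4*λ + 14.4 = 0.
Roots: -1.2 + 3.6j, -1.2 - 3.6j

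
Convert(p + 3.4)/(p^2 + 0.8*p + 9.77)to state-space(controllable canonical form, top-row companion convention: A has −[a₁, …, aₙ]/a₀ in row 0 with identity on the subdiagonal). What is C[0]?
Reachable canonical form: C = numerator coefficients (right-aligned, zero-padded to length n).
num = p + 3.4, C = [[1, 3.4]].
C[0] = 1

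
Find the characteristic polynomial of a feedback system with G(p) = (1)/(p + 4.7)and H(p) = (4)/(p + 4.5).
Characteristic poly = G_den * H_den + G_num * H_num = (p^2 + 9.2*p + 21.15) + (4) = p^2 + 9.2*p + 25.15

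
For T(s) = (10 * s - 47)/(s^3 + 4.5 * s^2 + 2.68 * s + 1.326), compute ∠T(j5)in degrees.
Substitute s = j*5: T(j5) = -0.0142991 - 0.435392j.
∠T(j5) = atan2(Im, Re) = atan2(-0.435392, -0.0142991) = -91.88°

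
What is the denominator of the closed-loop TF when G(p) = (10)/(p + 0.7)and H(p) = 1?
Characteristic poly = G_den * H_den + G_num * H_num = (p + 0.7) + (10) = p + 10.7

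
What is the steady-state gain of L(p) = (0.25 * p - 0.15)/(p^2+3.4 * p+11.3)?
DC gain = L(0) = num(0)/den(0) = -0.15/11.3 = -0.01327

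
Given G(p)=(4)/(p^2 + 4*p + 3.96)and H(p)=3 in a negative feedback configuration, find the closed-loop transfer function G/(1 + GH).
Closed-loop T = G/(1+GH).
Numerator: G_num * H_den = 4.
Denominator: G_den * H_den + G_num * H_num = (p^2 + 4*p + 3.96) + (12) = p^2 + 4*p + 15.96.
T(p) = (4)/(p^2 + 4*p + 15.96)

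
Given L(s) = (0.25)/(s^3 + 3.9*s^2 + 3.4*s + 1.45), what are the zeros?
Numerator is a nonzero constant (0.25) → Zeros: none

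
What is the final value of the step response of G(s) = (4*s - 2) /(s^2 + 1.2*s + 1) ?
FVT: lim_{t→∞} y(t) = lim_{s→0} s*Y(s) where Y(s) = G(s)/s.
= lim_{s→0} G(s) = G(0) = num(0)/den(0) = -2/1 = -2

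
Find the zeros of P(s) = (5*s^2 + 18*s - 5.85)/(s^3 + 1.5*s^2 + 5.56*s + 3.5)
Set numerator = 0: 5*s^2 + 18*s - 5.85 = 5*(s - 0.3)(s + 3.9) = 0 → Zeros: -3.9, 0.3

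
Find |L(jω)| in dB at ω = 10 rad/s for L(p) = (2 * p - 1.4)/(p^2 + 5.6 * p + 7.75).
Substitute p = j*10: L(j10) = 0.107259 - 0.151691j.
|L(j10)| = sqrt(Re² + Im²) = 0.1858.
20*log₁₀(0.1858) = -14.62 dB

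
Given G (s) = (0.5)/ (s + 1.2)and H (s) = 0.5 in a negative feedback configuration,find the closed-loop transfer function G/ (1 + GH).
Closed-loop T = G/(1+GH).
Numerator: G_num * H_den = 0.5.
Denominator: G_den * H_den + G_num * H_num = (s + 1.2) + (0.25) = s + 1.45.
T(s) = (0.5)/(s + 1.45)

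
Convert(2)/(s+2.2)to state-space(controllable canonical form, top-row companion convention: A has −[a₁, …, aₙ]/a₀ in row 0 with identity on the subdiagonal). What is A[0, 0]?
Reachable canonical form for den = s + 2.2: top row of A = -[a₁,a₂,...,aₙ]/a₀, ones on the subdiagonal, zeros elsewhere.
A = [[-2.2]].
A[0,0] = -2.2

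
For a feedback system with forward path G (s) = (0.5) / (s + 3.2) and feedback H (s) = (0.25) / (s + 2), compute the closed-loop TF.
Closed-loop T = G/(1+GH).
Numerator: G_num * H_den = 0.5*s + 1.
Denominator: G_den * H_den + G_num * H_num = (s^2 + 5.2*s + 6.4) + (0.125) = s^2 + 5.2*s + 6.525.
T(s) = (0.5*s + 1)/(s^2 + 5.2*s + 6.525)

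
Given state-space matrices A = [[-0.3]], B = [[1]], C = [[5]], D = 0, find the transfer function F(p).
F(p) = C(pI - A)⁻¹B + D.
Characteristic polynomial det(pI - A) = p + 0.3.
Numerator from C·adj(pI-A)·B + D·det(pI-A) = 5.
F(p) = (5)/(p + 0.3)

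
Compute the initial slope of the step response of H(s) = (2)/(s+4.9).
IVT: y'(0⁺) = lim_{s→∞} s²·Y(s) = lim_{s→∞} s·H(s).
deg(num) = 0, deg(den) = 1, relative degree = 1, so s·H(s) → (leading num)/(leading den) = 2/1 = 2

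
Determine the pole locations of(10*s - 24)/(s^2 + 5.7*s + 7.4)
Set denominator = 0: s^2 + 5.7*s + 7.4 = (s + 2)(s + 3.7) = 0 → Poles: -2, -3.7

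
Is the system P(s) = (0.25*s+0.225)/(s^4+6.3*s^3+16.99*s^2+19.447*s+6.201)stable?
Denominator: s^4 + 6.3*s^3 + 16.99*s^2 + 19.447*s + 6.201 = (s + 1.8)(s + 0.5)(s^2 + 4*s + 6.89). Poles: -0.5, -1.8, -2 + 1.7j, -2 - 1.7j. All Re(p)<0: Yes (stable)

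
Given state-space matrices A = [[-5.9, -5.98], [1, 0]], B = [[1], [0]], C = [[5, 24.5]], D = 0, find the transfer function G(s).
G(s) = C(sI - A)⁻¹B + D.
Characteristic polynomial det(sI - A) = s^2 + 5.9*s + 5.98.
Numerator from C·adj(sI-A)·B + D·det(sI-A) = 5*s + 24.5.
G(s) = (5*s + 24.5)/(s^2 + 5.9*s + 5.98)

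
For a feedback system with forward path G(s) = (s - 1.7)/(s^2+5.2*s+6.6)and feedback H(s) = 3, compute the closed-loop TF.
Closed-loop T = G/(1+GH).
Numerator: G_num * H_den = s - 1.7.
Denominator: G_den * H_den + G_num * H_num = (s^2 + 5.2*s + 6.6) + (3*s - 5.1) = s^2 + 8.2*s + 1.5.
T(s) = (s - 1.7)/(s^2 + 8.2*s + 1.5)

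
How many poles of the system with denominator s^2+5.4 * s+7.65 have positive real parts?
Poles: -2.7 + 0.6j, -2.7 - 0.6j. RHP poles (Re>0): 0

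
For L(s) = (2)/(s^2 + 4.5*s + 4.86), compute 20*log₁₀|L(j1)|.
Substitute s = j*1: L(j1) = 0.219633 - 0.256048j.
|L(j1)| = sqrt(Re² + Im²) = 0.3373.
20*log₁₀(0.3373) = -9.44 dB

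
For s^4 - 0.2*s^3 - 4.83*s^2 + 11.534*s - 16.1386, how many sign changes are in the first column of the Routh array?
Routh array:
s^4: [1, -4.83, -16.1386]; s^3: [-0.2, 11.534]; s^2: [52.84, -16.1386]; s^1: [11.4729]; s^0: [-16.1386]
First column: [1, -0.2, 52.84, 11.4729, -16.1386]. Sign changes = 3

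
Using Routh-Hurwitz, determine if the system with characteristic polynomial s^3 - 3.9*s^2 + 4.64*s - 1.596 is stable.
Routh array:
s^3: [1, 4.64]; s^2: [-3.9, -1.596]; s^1: [4.23077]; s^0: [-1.596]
First column: [1, -3.9, 4.23077, -1.596]. Sign changes = 3.
No, unstable (3 RHP root(s))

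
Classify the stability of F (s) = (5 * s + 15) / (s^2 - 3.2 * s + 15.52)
Denominator: s^2 - 3.2*s + 15.52. Poles: 1.6 + 3.6j, 1.6 - 3.6j. Unstable (2 pole(s) in RHP)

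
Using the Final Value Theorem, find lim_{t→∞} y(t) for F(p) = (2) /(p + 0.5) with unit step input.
FVT: lim_{t→∞} y(t) = lim_{p→0} p*Y(p) where Y(p) = F(p)/p.
= lim_{p→0} F(p) = F(0) = num(0)/den(0) = 2/0.5 = 4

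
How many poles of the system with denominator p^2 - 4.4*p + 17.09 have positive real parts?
Poles: 2.2 + 3.5j, 2.2 - 3.5j. RHP poles (Re>0): 2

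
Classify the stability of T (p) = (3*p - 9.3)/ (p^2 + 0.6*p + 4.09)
Denominator: p^2 + 0.6*p + 4.09. Poles: -0.3 + 2j, -0.3 - 2j. Stable (all poles in LHP)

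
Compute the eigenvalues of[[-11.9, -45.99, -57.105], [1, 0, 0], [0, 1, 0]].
Eigenvalues solve det(λI - A) = 0.
Characteristic polynomial: λ^3 + 11.9*λ^2 + 45.99*λ + 57.105 = 0.
Factor: (λ + 4.5)(λ + 4.7)(λ + 2.7) = 0.
Roots: -2.7, -4.5, -4.7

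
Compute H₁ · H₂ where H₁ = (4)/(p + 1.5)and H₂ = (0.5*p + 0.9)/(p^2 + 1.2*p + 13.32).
Series: H = H₁ · H₂ = (n₁·n₂)/(d₁·d₂).
Num: n₁·n₂ = 2*p + 3.6. Den: d₁·d₂ = p^3 + 2.7*p^2 + 15.12*p + 19.98.
H(p) = (2*p + 3.6)/(p^3 + 2.7*p^2 + 15.12*p + 19.98)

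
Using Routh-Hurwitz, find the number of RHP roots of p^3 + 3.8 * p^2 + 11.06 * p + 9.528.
Routh array:
p^3: [1, 11.06]; p^2: [3.8, 9.528]; p^1: [8.55263]; p^0: [9.528]
First column: [1, 3.8, 8.55263, 9.528]. Sign changes = RHP roots = 0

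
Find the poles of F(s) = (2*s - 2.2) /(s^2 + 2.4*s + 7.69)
Set denominator = 0: s^2 + 2.4*s + 7.69 = 0 → Poles: -1.2 + 2.5j, -1.2 - 2.5j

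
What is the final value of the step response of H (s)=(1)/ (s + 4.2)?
FVT: lim_{t→∞} y(t) = lim_{s→0} s*Y(s) where Y(s) = H(s)/s.
= lim_{s→0} H(s) = H(0) = num(0)/den(0) = 1/4.2 = 0.2381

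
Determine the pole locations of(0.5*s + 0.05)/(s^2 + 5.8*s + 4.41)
Set denominator = 0: s^2 + 5.8*s + 4.41 = (s + 4.9)(s + 0.9) = 0 → Poles: -0.9, -4.9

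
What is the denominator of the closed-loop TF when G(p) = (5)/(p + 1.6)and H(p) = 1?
Characteristic poly = G_den * H_den + G_num * H_num = (p + 1.6) + (5) = p + 6.6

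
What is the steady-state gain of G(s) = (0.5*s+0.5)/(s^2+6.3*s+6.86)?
DC gain = G(0) = num(0)/den(0) = 0.5/6.86 = 0.07289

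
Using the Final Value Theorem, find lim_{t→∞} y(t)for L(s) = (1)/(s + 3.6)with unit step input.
FVT: lim_{t→∞} y(t) = lim_{s→0} s*Y(s) where Y(s) = L(s)/s.
= lim_{s→0} L(s) = L(0) = num(0)/den(0) = 1/3.6 = 0.2778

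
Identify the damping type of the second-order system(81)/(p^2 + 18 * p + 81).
Standard form: ωn²/(p²+2ζωn·p+ωn²) gives ωn=9, ζ=1.
Critically damped (ζ = 1)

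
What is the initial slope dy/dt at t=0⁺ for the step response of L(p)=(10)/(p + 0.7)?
IVT: y'(0⁺) = lim_{p→∞} p²·Y(p) = lim_{p→∞} p·L(p).
deg(num) = 0, deg(den) = 1, relative degree = 1, so p·L(p) → (leading num)/(leading den) = 10/1 = 10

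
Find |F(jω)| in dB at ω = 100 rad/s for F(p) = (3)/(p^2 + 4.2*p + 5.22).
Substitute p = j*100: F(j100) = -0.000299628 - 1.25909e-05j.
|F(j100)| = sqrt(Re² + Im²) = 0.0002999.
20*log₁₀(0.0002999) = -70.46 dB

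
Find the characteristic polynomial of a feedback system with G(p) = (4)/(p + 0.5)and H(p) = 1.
Characteristic poly = G_den * H_den + G_num * H_num = (p + 0.5) + (4) = p + 4.5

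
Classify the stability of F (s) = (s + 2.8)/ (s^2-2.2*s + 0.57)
Denominator: s^2 - 2.2*s + 0.57 = (s - 0.3)(s - 1.9). Poles: 0.3, 1.9. Unstable (2 pole(s) in RHP)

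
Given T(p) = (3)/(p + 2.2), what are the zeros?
Numerator is a nonzero constant (3) → Zeros: none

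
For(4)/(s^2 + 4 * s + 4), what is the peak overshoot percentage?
Standard form: ωn²/(s²+2ζωn·s+ωn²) → ωn = 2, ζ = 1.
ζ ≥ 1, so the response is non-oscillatory: peak overshoot = 0%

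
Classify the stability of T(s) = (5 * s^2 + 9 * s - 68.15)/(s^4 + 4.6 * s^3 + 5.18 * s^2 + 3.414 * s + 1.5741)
Denominator: s^4 + 4.6*s^3 + 5.18*s^2 + 3.414*s + 1.5741 = (s + 3.3)(s + 0.9)(s^2 + 0.4*s + 0.53). Poles: -0.2 + 0.7j, -0.2 - 0.7j, -0.9, -3.3. Stable (all poles in LHP)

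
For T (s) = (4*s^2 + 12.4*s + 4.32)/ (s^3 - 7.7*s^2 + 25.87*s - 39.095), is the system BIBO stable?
Denominator: s^3 - 7.7*s^2 + 25.87*s - 39.095 = (s - 3.5)(s^2 - 4.2*s + 11.17). Poles: 2.1 + 2.6j, 2.1 - 2.6j, 3.5. All Re(p)<0: No (unstable)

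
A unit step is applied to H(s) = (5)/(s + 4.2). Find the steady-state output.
FVT: lim_{t→∞} y(t) = lim_{s→0} s*Y(s) where Y(s) = H(s)/s.
= lim_{s→0} H(s) = H(0) = num(0)/den(0) = 5/4.2 = 1.19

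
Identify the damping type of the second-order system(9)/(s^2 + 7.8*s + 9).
Standard form: ωn²/(s²+2ζωn·s+ωn²) gives ωn=3, ζ=1.3.
Overdamped (ζ = 1.3 > 1)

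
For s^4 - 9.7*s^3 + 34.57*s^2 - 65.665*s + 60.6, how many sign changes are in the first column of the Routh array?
Routh array:
s^4: [1, 34.57, 60.6]; s^3: [-9.7, -65.665]; s^2: [27.8004, 60.6]; s^1: [-44.5207]; s^0: [60.6]
First column: [1, -9.7, 27.8004, -44.5207, 60.6]. Sign changes = 4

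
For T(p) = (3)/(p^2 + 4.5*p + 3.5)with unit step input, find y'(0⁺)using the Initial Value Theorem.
IVT: y'(0⁺) = lim_{p→∞} p²·Y(p) = lim_{p→∞} p·T(p).
deg(num) = 0, deg(den) = 2, relative degree = 2 ≥ 2, so p·T(p) → 0. Initial slope = 0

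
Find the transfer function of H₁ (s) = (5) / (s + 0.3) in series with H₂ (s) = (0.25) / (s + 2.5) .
Series: H = H₁ · H₂ = (n₁·n₂)/(d₁·d₂).
Num: n₁·n₂ = 1.25. Den: d₁·d₂ = s^2 + 2.8*s + 0.75.
H(s) = (1.25)/(s^2 + 2.8*s + 0.75)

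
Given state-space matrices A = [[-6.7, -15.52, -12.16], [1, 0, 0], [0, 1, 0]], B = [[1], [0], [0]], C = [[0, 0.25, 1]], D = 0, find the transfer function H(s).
H(s) = C(sI - A)⁻¹B + D.
Characteristic polynomial det(sI - A) = s^3 + 6.7*s^2 + 15.52*s + 12.16.
Numerator from C·adj(sI-A)·B + D·det(sI-A) = 0.25*s + 1.
H(s) = (0.25*s + 1)/(s^3 + 6.7*s^2 + 15.52*s + 12.16)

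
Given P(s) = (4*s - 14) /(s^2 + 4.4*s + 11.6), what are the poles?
Set denominator = 0: s^2 + 4.4*s + 11.6 = 0 → Poles: -2.2 + 2.6j, -2.2 - 2.6j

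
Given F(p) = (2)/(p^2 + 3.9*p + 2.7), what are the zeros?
Numerator is a nonzero constant (2) → Zeros: none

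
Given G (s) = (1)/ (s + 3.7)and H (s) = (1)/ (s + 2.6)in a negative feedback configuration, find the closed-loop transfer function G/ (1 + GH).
Closed-loop T = G/(1+GH).
Numerator: G_num * H_den = s + 2.6.
Denominator: G_den * H_den + G_num * H_num = (s^2 + 6.3*s + 9.62) + (1) = s^2 + 6.3*s + 10.62.
T(s) = (s + 2.6)/(s^2 + 6.3*s + 10.62)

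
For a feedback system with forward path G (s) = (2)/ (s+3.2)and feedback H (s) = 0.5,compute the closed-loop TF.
Closed-loop T = G/(1+GH).
Numerator: G_num * H_den = 2.
Denominator: G_den * H_den + G_num * H_num = (s + 3.2) + (1) = s + 4.2.
T(s) = (2)/(s + 4.2)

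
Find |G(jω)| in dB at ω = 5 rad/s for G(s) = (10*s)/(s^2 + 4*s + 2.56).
Substitute s = j*5: G(j5) = 1.10674 - 1.24176j.
|G(j5)| = sqrt(Re² + Im²) = 1.663.
20*log₁₀(1.663) = 4.42 dB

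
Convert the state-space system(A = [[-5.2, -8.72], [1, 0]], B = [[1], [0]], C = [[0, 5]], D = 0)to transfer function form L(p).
L(p) = C(pI - A)⁻¹B + D.
Characteristic polynomial det(pI - A) = p^2 + 5.2*p + 8.72.
Numerator from C·adj(pI-A)·B + D·det(pI-A) = 5.
L(p) = (5)/(p^2 + 5.2*p + 8.72)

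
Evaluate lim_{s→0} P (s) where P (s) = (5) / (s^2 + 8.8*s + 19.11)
DC gain = P(0) = num(0)/den(0) = 5/19.11 = 0.2616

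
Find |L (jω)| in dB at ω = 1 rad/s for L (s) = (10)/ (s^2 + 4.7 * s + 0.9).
Substitute s = j*1: L(j1) = -0.0452489 - 2.1267j.
|L(j1)| = sqrt(Re² + Im²) = 2.127.
20*log₁₀(2.127) = 6.56 dB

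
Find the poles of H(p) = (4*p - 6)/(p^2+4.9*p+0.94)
Set denominator = 0: p^2 + 4.9*p + 0.94 = (p + 4.7)(p + 0.2) = 0 → Poles: -0.2, -4.7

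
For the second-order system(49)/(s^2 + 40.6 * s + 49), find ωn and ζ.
Standard form: ωn²/(s²+2ζωn·s+ωn²).
const=49=ωn² → ωn=7, s coeff=40.6=2ζωn → ζ=2.9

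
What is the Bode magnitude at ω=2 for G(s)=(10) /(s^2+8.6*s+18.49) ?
Substitute s = j*2: G(j2) = 0.286477 - 0.340055j.
|G(j2)| = sqrt(Re² + Im²) = 0.4446.
20*log₁₀(0.4446) = -7.04 dB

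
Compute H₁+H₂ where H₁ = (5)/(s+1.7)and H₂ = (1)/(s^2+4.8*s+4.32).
Parallel: H = H₁ + H₂ = (n₁·d₂ + n₂·d₁)/(d₁·d₂).
n₁·d₂ = 5*s^2 + 24*s + 21.6. n₂·d₁ = s + 1.7. Sum = 5*s^2 + 25*s + 23.3. d₁·d₂ = s^3 + 6.5*s^2 + 12.48*s + 7.344.
H(s) = (5*s^2 + 25*s + 23.3)/(s^3 + 6.5*s^2 + 12.48*s + 7.344)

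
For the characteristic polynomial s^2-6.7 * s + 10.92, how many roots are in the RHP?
s^2 - 6.7*s + 10.92 = (s - 3.9)(s - 2.8). Poles: 2.8, 3.9. RHP poles (Re>0): 2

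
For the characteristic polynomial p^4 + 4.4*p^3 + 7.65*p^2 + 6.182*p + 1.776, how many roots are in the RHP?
p^4 + 4.4*p^3 + 7.65*p^2 + 6.182*p + 1.776 = (p + 1.6)(p + 0.6)(p^2 + 2.2*p + 1.85). Poles: -0.6, -1.1 + 0.8j, -1.1 - 0.8j, -1.6. RHP poles (Re>0): 0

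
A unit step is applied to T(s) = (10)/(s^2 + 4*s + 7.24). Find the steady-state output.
FVT: lim_{t→∞} y(t) = lim_{s→0} s*Y(s) where Y(s) = T(s)/s.
= lim_{s→0} T(s) = T(0) = num(0)/den(0) = 10/7.24 = 1.381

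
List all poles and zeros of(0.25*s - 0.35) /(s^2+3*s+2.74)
Set denominator = 0: s^2 + 3*s + 2.74 = 0 → Poles: -1.5 + 0.7j, -1.5 - 0.7j
Set numerator = 0: 0.25*s - 0.35 = 0 → Zeros: 1.4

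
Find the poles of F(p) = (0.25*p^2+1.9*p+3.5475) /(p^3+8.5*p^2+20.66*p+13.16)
Set denominator = 0: p^3 + 8.5*p^2 + 20.66*p + 13.16 = (p + 2.8)(p + 1)(p + 4.7) = 0 → Poles: -1, -2.8, -4.7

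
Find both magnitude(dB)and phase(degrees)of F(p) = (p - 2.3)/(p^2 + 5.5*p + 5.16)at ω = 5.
Substitute p = j*5: F(j5) = 0.159262 - 0.0312643j.
|F| = 20*log₁₀(sqrt(Re²+Im²)) = -15.79 dB.
∠F = atan2(Im, Re) = -11.11°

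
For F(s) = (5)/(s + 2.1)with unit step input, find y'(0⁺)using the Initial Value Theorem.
IVT: y'(0⁺) = lim_{s→∞} s²·Y(s) = lim_{s→∞} s·F(s).
deg(num) = 0, deg(den) = 1, relative degree = 1, so s·F(s) → (leading num)/(leading den) = 5/1 = 5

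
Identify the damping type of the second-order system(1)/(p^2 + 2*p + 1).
Standard form: ωn²/(p²+2ζωn·p+ωn²) gives ωn=1, ζ=1.
Critically damped (ζ = 1)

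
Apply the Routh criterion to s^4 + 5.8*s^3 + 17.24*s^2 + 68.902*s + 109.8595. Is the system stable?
Routh array:
s^4: [1, 17.24, 109.8595]; s^3: [5.8, 68.902]; s^2: [5.36034, 109.8595]; s^1: [-49.9682]; s^0: [109.8595]
First column: [1, 5.8, 5.36034, -49.9682, 109.8595]. Sign changes = 2.
No, unstable (2 RHP root(s))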